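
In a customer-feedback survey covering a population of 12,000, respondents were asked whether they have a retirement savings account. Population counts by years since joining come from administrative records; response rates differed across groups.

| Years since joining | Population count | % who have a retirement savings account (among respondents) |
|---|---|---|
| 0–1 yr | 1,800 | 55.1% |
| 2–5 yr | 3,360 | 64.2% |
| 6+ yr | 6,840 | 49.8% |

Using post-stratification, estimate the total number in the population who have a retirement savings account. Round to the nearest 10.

Estimated count per cell = population count × respondent percentage:
  0–1 yr: 1,800 × 55.1% = 991.8
  2–5 yr: 3,360 × 64.2% = 2157.12
  6+ yr: 6,840 × 49.8% = 3406.32
Estimated total = 6555.24 → 6,560.

6,560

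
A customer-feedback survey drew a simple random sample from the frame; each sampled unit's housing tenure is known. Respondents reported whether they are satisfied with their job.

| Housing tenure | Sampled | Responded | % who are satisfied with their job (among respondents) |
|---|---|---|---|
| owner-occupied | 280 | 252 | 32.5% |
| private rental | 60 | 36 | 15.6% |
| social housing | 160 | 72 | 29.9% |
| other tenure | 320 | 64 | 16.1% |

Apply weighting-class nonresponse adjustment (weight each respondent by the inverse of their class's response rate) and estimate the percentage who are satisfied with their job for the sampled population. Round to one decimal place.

Response rates by class: owner-occupied 252/280 = 90%, private rental 36/60 = 60%, social housing 72/160 = 45%, other tenure 64/320 = 20%.
Inverse-response-rate weighting restores each class to its sampled count, so class totals weight by n_sampled:
  owner-occupied: 280 × 32.5 = 9100
  private rental: 60 × 15.6 = 936
  social housing: 160 × 29.9 = 4784
  other tenure: 320 × 16.1 = 5152
Adjusted estimate = 19,972 / 820 = 24.3561 → 24.4%.

24.4%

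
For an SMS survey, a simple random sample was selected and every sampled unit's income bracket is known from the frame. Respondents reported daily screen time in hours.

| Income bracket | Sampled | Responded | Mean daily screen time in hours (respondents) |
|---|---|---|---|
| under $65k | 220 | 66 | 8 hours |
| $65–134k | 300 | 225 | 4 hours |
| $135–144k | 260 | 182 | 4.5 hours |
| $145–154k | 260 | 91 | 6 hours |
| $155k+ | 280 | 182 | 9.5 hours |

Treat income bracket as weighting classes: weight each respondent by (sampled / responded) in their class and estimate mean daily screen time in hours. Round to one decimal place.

6.3

Response rates by class: under $65k 66/220 = 30%, $65–134k 225/300 = 75%, $135–144k 182/260 = 70%, $145–154k 91/260 = 35%, $155k+ 182/280 = 65%.
With weight = n_sampled/n_responded per class, the weighted class total is n_sampled:
  under $65k: 220 × 8 = 1760
  $65–134k: 300 × 4 = 1200
  $135–144k: 260 × 4.5 = 1170
  $145–154k: 260 × 6 = 1560
  $155k+: 280 × 9.5 = 2660
Adjusted estimate = 8350 / 1,320 = 6.32576 → 6.3.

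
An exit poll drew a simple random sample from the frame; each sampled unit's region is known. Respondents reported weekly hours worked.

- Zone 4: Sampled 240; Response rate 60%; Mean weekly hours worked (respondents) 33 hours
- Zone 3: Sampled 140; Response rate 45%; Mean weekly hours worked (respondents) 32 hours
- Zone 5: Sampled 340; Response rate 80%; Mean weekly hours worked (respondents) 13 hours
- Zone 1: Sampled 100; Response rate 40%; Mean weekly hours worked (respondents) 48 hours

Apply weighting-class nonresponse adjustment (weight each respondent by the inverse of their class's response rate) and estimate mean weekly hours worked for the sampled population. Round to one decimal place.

Each respondent's weight = sampled/responded in their class; summing within a class gives n_sampled, so:
  Zone 4: 240 × 33 = 7920
  Zone 3: 140 × 32 = 4480
  Zone 5: 340 × 13 = 4420
  Zone 1: 100 × 48 = 4800
Adjusted estimate = 21,620 / 820 = 26.3659 → 26.4.

26.4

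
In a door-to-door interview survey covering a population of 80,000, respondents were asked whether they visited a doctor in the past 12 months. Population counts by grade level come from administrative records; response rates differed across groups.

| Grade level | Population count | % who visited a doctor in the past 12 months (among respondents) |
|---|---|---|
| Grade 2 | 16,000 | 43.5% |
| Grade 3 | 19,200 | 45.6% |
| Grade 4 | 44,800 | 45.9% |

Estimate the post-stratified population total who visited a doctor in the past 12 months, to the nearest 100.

36,300

Apply each group's respondent rate to its population count:
  Grade 2: 16,000 × 43.5% = 6960
  Grade 3: 19,200 × 45.6% = 8755.2
  Grade 4: 44,800 × 45.9% = 20563.2
Estimated total = 36278.4 → 36,300.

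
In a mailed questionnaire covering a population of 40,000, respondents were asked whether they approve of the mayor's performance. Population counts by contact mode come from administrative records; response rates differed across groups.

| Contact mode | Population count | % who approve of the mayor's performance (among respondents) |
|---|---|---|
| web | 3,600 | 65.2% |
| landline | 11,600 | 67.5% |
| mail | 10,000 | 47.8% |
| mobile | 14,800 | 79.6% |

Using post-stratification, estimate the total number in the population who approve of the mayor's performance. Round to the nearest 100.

Estimated count per cell = population count × respondent percentage:
  web: 3,600 × 65.2% = 2347.2
  landline: 11,600 × 67.5% = 7830
  mail: 10,000 × 47.8% = 4780
  mobile: 14,800 × 79.6% = 11780.8
Estimated total = 26,738 → 26,700.

26,700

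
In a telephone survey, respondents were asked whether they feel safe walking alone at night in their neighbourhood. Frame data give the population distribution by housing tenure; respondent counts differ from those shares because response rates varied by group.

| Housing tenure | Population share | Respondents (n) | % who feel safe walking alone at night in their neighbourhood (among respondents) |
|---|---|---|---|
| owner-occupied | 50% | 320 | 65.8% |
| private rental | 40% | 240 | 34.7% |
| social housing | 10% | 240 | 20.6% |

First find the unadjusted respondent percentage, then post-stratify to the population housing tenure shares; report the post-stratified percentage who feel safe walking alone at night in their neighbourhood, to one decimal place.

Without adjustment, the pooled respondent share is:
  (320/800)×65.8 + (240/800)×34.7 + (240/800)×20.6 = 42.91%
Post-stratified estimate weights by population shares:
  0.5×65.8 + 0.4×34.7 + 0.1×20.6 = 48.84%

48.8%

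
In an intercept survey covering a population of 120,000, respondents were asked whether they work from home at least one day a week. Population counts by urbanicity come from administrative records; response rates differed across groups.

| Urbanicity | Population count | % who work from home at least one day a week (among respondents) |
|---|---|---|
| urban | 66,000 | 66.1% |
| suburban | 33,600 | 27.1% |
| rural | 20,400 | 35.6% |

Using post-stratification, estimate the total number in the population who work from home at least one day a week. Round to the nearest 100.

60,000

Estimated count per cell = population count × respondent percentage:
  urban: 66,000 × 66.1% = 43,626
  suburban: 33,600 × 27.1% = 9105.6
  rural: 20,400 × 35.6% = 7262.4
Estimated total = 59,994 → 60,000.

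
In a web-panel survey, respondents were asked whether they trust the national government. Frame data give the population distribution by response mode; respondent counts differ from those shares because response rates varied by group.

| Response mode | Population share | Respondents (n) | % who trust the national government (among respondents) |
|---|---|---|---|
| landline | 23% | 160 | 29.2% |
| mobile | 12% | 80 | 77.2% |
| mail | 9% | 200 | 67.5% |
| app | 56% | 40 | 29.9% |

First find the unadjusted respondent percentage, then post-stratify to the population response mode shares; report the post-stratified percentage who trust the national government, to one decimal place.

Unadjusted (pooled respondent) estimate weights by respondent counts:
  (160/480)×29.2 + (80/480)×77.2 + (200/480)×67.5 + (40/480)×29.9 = 53.2167%
Post-stratifying to population shares instead:
  0.23×29.2 + 0.12×77.2 + 0.09×67.5 + 0.56×29.9 = 38.799%

38.8%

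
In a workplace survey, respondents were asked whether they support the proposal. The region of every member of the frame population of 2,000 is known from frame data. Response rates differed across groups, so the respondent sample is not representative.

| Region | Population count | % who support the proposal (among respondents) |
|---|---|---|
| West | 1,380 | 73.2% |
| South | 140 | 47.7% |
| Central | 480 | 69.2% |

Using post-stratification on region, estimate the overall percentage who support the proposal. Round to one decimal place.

70.5%

Post-stratification weights by population share, not respondent share:
  West: (1,380/2,000) × 73.2 = 50.508
  South: (140/2,000) × 47.7 = 3.339
  Central: (480/2,000) × 69.2 = 16.608
Post-stratified estimate = 70.455 → 70.5%.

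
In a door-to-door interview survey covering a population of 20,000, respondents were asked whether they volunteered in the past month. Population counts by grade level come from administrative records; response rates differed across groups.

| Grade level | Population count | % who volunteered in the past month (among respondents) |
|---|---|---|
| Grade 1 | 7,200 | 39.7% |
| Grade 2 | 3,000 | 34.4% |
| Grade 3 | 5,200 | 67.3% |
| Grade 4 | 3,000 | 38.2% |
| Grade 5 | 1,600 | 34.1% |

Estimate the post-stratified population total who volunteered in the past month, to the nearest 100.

9,100

Each cell contributes its population count × the respondent rate:
  Grade 1: 7,200 × 39.7% = 2858.4
  Grade 2: 3,000 × 34.4% = 1032
  Grade 3: 5,200 × 67.3% = 3499.6
  Grade 4: 3,000 × 38.2% = 1146
  Grade 5: 1,600 × 34.1% = 545.6
Estimated total = 9081.6 → 9,100.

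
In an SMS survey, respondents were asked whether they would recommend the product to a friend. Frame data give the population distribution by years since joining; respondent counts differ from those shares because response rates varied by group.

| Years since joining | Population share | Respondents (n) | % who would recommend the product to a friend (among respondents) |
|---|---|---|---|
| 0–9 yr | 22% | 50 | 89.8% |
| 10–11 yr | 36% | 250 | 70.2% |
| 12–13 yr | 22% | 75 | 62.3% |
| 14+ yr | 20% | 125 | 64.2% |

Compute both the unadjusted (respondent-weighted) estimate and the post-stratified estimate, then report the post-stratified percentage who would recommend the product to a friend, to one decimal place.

Unadjusted (pooled respondent) estimate weights by respondent counts:
  (50/500)×89.8 + (250/500)×70.2 + (75/500)×62.3 + (125/500)×64.2 = 69.475%
Post-stratifying to population shares instead:
  0.22×89.8 + 0.36×70.2 + 0.22×62.3 + 0.2×64.2 = 71.574%

71.6%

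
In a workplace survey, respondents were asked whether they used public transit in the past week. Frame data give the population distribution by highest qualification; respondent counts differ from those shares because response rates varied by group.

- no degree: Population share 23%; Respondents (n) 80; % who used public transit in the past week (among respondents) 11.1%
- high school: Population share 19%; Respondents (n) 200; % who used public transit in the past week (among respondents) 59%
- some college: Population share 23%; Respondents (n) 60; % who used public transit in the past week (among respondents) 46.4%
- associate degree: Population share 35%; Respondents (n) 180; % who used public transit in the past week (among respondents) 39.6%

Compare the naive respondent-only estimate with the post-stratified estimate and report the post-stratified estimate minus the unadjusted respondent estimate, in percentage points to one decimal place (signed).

-5.2 percentage points

Without adjustment, the pooled respondent share is:
  (80/520)×11.1 + (200/520)×59 + (60/520)×46.4 + (180/520)×39.6 = 43.4615%
Post-stratified estimate weights by population shares:
  0.23×11.1 + 0.19×59 + 0.23×46.4 + 0.35×39.6 = 38.295%
Difference = 38.295 − 43.4615 = -5.1665 pp.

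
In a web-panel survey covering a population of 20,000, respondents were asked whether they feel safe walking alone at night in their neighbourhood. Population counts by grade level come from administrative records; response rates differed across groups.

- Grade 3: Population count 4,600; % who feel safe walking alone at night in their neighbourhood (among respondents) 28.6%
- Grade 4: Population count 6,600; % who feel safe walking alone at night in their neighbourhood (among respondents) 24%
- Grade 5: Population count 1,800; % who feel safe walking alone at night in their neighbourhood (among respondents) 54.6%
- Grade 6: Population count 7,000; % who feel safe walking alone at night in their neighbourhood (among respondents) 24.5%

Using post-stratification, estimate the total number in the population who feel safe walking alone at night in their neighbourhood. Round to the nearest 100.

5,600

Each cell contributes its population count × the respondent rate:
  Grade 3: 4,600 × 28.6% = 1315.6
  Grade 4: 6,600 × 24% = 1584
  Grade 5: 1,800 × 54.6% = 982.8
  Grade 6: 7,000 × 24.5% = 1715
Estimated total = 5597.4 → 5,600.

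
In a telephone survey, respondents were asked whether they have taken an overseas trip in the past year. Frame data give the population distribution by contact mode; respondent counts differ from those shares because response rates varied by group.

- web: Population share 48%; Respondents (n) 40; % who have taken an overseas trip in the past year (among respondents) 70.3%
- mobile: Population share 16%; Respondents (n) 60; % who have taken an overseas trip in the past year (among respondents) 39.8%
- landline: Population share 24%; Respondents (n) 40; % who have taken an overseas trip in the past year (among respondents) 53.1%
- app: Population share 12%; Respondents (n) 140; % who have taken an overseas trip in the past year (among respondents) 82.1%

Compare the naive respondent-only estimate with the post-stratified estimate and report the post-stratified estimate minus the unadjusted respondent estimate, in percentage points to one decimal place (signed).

-4.5 percentage points

Unadjusted (pooled respondent) estimate weights by respondent counts:
  (40/280)×70.3 + (60/280)×39.8 + (40/280)×53.1 + (140/280)×82.1 = 67.2071%
Post-stratified estimate weights by population shares:
  0.48×70.3 + 0.16×39.8 + 0.24×53.1 + 0.12×82.1 = 62.708%
Difference = 62.708 − 67.2071 = -4.4991 pp.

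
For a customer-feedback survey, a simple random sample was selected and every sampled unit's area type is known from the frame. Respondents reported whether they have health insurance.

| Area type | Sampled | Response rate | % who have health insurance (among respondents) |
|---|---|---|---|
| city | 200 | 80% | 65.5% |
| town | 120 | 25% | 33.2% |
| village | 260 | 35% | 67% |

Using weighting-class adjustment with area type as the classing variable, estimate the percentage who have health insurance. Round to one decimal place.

Weighting each respondent by the inverse class response rate inflates each class back to its sampled size, so the class weight is n_sampled:
  city: 200 × 65.5 = 13,100
  town: 120 × 33.2 = 3984
  village: 260 × 67 = 17,420
Adjusted estimate = 34,504 / 580 = 59.4897 → 59.5%.

59.5%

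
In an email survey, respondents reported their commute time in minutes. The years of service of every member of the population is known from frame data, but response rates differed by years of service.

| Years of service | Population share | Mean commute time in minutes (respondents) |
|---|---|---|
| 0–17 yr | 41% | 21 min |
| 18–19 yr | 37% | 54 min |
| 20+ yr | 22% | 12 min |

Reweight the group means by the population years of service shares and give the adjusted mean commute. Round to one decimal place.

31.2

Post-stratification weights by population share, not respondent share:
  0–17 yr: 0.41 × 21 = 8.61
  18–19 yr: 0.37 × 54 = 19.98
  20+ yr: 0.22 × 12 = 2.64
Post-stratified estimate = 31.23 → 31.2.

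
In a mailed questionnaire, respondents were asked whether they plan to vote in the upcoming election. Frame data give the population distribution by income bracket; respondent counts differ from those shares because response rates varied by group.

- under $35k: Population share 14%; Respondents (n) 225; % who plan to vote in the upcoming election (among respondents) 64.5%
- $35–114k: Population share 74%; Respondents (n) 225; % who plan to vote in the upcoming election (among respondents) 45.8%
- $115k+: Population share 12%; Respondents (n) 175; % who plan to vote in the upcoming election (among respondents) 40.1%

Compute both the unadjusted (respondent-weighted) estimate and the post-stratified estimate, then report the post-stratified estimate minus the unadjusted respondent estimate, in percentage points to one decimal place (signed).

Unadjusted (pooled respondent) estimate weights by respondent counts:
  (225/625)×64.5 + (225/625)×45.8 + (175/625)×40.1 = 50.936%
Post-stratifying to population shares instead:
  0.14×64.5 + 0.74×45.8 + 0.12×40.1 = 47.734%
Difference = 47.734 − 50.936 = -3.202 pp.

-3.2 percentage points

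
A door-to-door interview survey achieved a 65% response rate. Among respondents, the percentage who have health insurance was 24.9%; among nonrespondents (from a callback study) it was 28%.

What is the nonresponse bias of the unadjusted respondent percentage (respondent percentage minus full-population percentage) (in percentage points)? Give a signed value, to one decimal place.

Nonresponse fraction = 1 − 0.65 = 0.35.
Bias = (nonresponse fraction) × (respondent percentage − nonrespondent percentage)
     = 0.35 × (24.9 − 28) = 0.35 × -3.1 = -1.085.

-1.1 percentage points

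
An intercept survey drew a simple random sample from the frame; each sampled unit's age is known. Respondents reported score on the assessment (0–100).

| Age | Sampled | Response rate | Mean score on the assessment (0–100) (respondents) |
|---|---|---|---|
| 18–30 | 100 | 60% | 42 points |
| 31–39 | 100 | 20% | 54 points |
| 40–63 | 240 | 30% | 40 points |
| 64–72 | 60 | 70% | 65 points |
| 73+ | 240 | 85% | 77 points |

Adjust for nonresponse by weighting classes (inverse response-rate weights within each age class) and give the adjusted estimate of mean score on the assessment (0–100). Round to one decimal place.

Each respondent's weight = sampled/responded in their class; summing within a class gives n_sampled, so:
  18–30: 100 × 42 = 4200
  31–39: 100 × 54 = 5400
  40–63: 240 × 40 = 9600
  64–72: 60 × 65 = 3900
  73+: 240 × 77 = 18,480
Adjusted estimate = 41,580 / 740 = 56.1892 → 56.2.

56.2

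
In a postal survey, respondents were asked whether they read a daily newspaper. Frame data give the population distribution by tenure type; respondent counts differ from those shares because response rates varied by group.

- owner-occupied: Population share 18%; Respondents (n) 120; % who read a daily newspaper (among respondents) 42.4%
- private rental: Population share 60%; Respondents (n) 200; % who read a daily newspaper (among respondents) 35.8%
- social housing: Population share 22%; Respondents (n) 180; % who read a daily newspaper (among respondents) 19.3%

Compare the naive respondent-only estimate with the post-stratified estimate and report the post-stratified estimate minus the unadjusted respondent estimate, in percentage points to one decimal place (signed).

+1.9 percentage points

Naive respondent-only estimate (weights = respondent counts):
  (120/500)×42.4 + (200/500)×35.8 + (180/500)×19.3 = 31.444%
Post-stratified estimate weights by population shares:
  0.18×42.4 + 0.6×35.8 + 0.22×19.3 = 33.358%
Difference = 33.358 − 31.444 = 1.914 pp.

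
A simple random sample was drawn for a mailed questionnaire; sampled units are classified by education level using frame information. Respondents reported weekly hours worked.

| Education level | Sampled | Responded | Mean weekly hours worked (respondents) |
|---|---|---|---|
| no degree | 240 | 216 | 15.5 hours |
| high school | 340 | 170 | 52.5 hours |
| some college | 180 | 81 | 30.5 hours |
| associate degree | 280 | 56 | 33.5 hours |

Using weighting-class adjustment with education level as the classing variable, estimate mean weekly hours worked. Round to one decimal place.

35.0

Response rates by class: no degree 216/240 = 90%, high school 170/340 = 50%, some college 81/180 = 45%, associate degree 56/280 = 20%.
Inverse-response-rate weighting restores each class to its sampled count, so class totals weight by n_sampled:
  no degree: 240 × 15.5 = 3720
  high school: 340 × 52.5 = 17,850
  some college: 180 × 30.5 = 5490
  associate degree: 280 × 33.5 = 9380
Adjusted estimate = 36,440 / 1,040 = 35.0385 → 35.0.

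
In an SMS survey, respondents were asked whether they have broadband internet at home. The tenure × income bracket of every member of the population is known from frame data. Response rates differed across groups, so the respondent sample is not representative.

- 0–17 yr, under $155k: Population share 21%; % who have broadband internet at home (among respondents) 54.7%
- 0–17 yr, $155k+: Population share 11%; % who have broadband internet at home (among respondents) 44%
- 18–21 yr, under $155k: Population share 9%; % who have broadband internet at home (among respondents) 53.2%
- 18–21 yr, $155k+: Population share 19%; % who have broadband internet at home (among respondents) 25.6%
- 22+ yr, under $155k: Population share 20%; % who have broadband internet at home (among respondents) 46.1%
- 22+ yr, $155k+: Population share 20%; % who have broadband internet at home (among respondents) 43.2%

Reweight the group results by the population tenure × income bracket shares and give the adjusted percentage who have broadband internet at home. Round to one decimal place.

Post-stratification weights by population share, not respondent share:
  0–17 yr, under $155k: 0.21 × 54.7 = 11.487
  0–17 yr, $155k+: 0.11 × 44 = 4.84
  18–21 yr, under $155k: 0.09 × 53.2 = 4.788
  18–21 yr, $155k+: 0.19 × 25.6 = 4.864
  22+ yr, under $155k: 0.2 × 46.1 = 9.22
  22+ yr, $155k+: 0.2 × 43.2 = 8.64
Post-stratified estimate = 43.839 → 43.8%.

43.8%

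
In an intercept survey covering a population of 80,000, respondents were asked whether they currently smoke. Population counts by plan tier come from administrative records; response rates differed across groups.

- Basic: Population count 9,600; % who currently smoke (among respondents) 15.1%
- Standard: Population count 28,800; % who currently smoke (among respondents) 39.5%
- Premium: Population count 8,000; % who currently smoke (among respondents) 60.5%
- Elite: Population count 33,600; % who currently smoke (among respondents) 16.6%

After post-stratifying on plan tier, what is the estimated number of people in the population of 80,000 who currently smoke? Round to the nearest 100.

23,200

Estimated count per cell = population count × respondent percentage:
  Basic: 9,600 × 15.1% = 1449.6
  Standard: 28,800 × 39.5% = 11,376
  Premium: 8,000 × 60.5% = 4840
  Elite: 33,600 × 16.6% = 5577.6
Estimated total = 23243.2 → 23,200.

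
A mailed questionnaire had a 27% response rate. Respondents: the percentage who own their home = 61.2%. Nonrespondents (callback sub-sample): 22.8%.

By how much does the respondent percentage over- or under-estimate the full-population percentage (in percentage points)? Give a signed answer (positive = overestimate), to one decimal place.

Nonresponse fraction = 1 − 0.27 = 0.73.
Bias = (nonresponse fraction) × (respondent percentage − nonrespondent percentage)
     = 0.73 × (61.2 − 22.8) = 0.73 × 38.4 = 28.032.

+28.0 percentage points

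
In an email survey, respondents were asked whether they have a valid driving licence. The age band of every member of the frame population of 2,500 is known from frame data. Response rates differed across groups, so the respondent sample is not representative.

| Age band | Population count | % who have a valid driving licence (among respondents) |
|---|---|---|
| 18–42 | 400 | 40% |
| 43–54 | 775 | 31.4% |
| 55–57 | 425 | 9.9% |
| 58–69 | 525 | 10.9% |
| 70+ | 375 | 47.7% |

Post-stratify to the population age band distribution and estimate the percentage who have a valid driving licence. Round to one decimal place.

27.3%

Reweight to the known age band distribution:
  18–42: (400/2,500) × 40 = 6.4
  43–54: (775/2,500) × 31.4 = 9.734
  55–57: (425/2,500) × 9.9 = 1.683
  58–69: (525/2,500) × 10.9 = 2.289
  70+: (375/2,500) × 47.7 = 7.155
Post-stratified estimate = 27.261 → 27.3%.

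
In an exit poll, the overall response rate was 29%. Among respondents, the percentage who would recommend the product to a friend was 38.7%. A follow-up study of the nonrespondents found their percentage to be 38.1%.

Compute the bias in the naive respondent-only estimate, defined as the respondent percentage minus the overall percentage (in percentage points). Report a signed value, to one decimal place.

+0.4 percentage points

Nonresponse fraction = 1 − 0.29 = 0.71.
Bias = (nonresponse fraction) × (respondent percentage − nonrespondent percentage)
     = 0.71 × (38.7 − 38.1) = 0.71 × 0.6 = 0.426.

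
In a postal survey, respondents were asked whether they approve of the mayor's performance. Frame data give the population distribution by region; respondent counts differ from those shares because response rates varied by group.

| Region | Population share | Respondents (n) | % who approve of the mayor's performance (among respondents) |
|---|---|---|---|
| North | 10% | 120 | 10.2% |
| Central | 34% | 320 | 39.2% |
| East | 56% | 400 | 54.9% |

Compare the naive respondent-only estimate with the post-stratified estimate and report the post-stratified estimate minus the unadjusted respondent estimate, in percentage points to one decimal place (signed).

+2.6 percentage points

Without adjustment, the pooled respondent share is:
  (120/840)×10.2 + (320/840)×39.2 + (400/840)×54.9 = 42.5333%
Post-stratifying to population shares instead:
  0.1×10.2 + 0.34×39.2 + 0.56×54.9 = 45.092%
Difference = 45.092 − 42.5333 = 2.5587 pp.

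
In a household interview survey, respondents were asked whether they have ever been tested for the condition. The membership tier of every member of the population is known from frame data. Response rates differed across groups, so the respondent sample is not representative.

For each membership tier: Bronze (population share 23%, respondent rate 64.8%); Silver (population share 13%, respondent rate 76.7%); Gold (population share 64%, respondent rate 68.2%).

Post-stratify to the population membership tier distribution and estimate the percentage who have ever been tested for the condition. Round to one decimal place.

Reweight to the known membership tier distribution:
  Bronze: 0.23 × 64.8 = 14.904
  Silver: 0.13 × 76.7 = 9.971
  Gold: 0.64 × 68.2 = 43.648
Post-stratified estimate = 68.523 → 68.5%.

68.5%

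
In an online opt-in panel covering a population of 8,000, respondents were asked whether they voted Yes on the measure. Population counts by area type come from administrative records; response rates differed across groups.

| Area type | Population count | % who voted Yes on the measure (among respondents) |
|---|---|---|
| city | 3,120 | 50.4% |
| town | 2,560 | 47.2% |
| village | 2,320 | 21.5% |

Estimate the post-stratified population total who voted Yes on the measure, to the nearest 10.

3,280

Apply each group's respondent rate to its population count:
  city: 3,120 × 50.4% = 1572.48
  town: 2,560 × 47.2% = 1208.32
  village: 2,320 × 21.5% = 498.8
Estimated total = 3279.6 → 3,280.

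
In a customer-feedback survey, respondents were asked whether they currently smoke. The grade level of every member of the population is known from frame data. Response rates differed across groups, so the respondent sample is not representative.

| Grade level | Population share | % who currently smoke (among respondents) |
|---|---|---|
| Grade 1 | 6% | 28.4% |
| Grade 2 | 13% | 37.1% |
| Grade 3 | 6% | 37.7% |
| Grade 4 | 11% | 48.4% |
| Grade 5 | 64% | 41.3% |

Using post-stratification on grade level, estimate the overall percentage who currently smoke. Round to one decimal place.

40.5%

Weight each group's respondent value by its population share:
  Grade 1: 0.06 × 28.4 = 1.704
  Grade 2: 0.13 × 37.1 = 4.823
  Grade 3: 0.06 × 37.7 = 2.262
  Grade 4: 0.11 × 48.4 = 5.324
  Grade 5: 0.64 × 41.3 = 26.432
Post-stratified estimate = 40.545 → 40.5%.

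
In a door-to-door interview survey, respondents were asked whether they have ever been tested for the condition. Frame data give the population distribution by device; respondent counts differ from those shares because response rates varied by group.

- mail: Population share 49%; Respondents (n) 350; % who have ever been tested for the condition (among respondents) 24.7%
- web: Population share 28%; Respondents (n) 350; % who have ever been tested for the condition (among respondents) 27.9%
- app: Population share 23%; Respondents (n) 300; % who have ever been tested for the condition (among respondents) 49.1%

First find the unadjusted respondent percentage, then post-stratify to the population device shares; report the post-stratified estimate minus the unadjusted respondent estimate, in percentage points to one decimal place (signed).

-1.9 percentage points

Without adjustment, the pooled respondent share is:
  (350/1000)×24.7 + (350/1000)×27.9 + (300/1000)×49.1 = 33.14%
Reweighting by population device shares:
  0.49×24.7 + 0.28×27.9 + 0.23×49.1 = 31.208%
Difference = 31.208 − 33.14 = -1.932 pp.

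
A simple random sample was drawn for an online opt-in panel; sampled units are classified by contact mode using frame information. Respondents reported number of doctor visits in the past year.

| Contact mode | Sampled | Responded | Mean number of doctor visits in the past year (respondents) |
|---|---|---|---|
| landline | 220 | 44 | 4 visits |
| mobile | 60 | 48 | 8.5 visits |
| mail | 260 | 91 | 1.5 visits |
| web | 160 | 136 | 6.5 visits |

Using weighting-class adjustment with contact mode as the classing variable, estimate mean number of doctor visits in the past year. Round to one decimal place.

4.0

Class response rates: landline 44/220 = 20%, mobile 48/60 = 80%, mail 91/260 = 35%, web 136/160 = 85%.
With weight = n_sampled/n_responded per class, the weighted class total is n_sampled:
  landline: 220 × 4 = 880
  mobile: 60 × 8.5 = 510
  mail: 260 × 1.5 = 390
  web: 160 × 6.5 = 1040
Adjusted estimate = 2820 / 700 = 4.02857 → 4.0.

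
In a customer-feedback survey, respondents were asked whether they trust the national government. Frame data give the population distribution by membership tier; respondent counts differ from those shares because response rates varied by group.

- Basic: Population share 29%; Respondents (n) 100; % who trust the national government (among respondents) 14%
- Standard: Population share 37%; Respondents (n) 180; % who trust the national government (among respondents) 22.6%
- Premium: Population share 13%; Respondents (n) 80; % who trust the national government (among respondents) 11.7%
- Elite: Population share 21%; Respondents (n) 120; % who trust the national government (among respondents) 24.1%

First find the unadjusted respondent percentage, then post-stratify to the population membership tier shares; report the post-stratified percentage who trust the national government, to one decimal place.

19.0%

Without adjustment, the pooled respondent share is:
  (100/480)×14 + (180/480)×22.6 + (80/480)×11.7 + (120/480)×24.1 = 19.3667%
Post-stratified estimate weights by population shares:
  0.29×14 + 0.37×22.6 + 0.13×11.7 + 0.21×24.1 = 19.004%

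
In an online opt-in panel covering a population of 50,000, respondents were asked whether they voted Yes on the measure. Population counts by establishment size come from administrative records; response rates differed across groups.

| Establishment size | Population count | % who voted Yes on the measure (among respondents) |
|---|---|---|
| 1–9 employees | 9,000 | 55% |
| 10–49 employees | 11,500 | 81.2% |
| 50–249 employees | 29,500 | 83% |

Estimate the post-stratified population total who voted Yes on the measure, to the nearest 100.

Each cell contributes its population count × the respondent rate:
  1–9 employees: 9,000 × 55% = 4950
  10–49 employees: 11,500 × 81.2% = 9338
  50–249 employees: 29,500 × 83% = 24,485
Estimated total = 38,773 → 38,800.

38,800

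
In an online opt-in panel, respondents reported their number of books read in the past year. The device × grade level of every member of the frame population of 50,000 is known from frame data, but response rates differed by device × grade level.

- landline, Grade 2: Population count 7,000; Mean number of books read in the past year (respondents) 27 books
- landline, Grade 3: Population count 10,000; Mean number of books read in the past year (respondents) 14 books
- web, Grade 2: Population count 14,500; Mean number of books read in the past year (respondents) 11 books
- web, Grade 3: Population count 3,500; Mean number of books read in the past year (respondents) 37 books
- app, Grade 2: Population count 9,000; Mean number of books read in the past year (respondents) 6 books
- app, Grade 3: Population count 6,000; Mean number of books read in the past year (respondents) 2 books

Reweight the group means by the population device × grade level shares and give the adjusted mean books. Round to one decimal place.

13.7

Reweight to the known device × grade level distribution:
  landline, Grade 2: (7,000/50,000) × 27 = 3.78
  landline, Grade 3: (10,000/50,000) × 14 = 2.8
  web, Grade 2: (14,500/50,000) × 11 = 3.19
  web, Grade 3: (3,500/50,000) × 37 = 2.59
  app, Grade 2: (9,000/50,000) × 6 = 1.08
  app, Grade 3: (6,000/50,000) × 2 = 0.24
Post-stratified estimate = 13.68 → 13.7.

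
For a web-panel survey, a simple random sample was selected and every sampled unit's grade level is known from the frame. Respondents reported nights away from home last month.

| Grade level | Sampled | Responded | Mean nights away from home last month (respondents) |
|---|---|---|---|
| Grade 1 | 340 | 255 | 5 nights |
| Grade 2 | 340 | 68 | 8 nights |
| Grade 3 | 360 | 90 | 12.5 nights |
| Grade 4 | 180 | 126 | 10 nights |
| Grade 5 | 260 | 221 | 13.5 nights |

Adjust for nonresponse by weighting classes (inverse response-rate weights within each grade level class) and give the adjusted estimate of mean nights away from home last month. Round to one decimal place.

9.6

Response rates by class: Grade 1 255/340 = 75%, Grade 2 68/340 = 20%, Grade 3 90/360 = 25%, Grade 4 126/180 = 70%, Grade 5 221/260 = 85%.
Inverse-response-rate weighting restores each class to its sampled count, so class totals weight by n_sampled:
  Grade 1: 340 × 5 = 1700
  Grade 2: 340 × 8 = 2720
  Grade 3: 360 × 12.5 = 4500
  Grade 4: 180 × 10 = 1800
  Grade 5: 260 × 13.5 = 3510
Adjusted estimate = 14,230 / 1,480 = 9.61486 → 9.6.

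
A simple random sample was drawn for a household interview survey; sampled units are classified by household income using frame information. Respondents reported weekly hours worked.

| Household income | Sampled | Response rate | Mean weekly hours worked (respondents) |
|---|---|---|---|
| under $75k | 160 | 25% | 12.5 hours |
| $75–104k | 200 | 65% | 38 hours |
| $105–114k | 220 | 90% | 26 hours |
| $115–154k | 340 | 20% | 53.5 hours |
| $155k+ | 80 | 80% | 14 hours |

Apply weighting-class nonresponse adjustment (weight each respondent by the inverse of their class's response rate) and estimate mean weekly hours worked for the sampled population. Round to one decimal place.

Weighting each respondent by the inverse class response rate inflates each class back to its sampled size, so the class weight is n_sampled:
  under $75k: 160 × 12.5 = 2000
  $75–104k: 200 × 38 = 7600
  $105–114k: 220 × 26 = 5720
  $115–154k: 340 × 53.5 = 18,190
  $155k+: 80 × 14 = 1120
Adjusted estimate = 34,630 / 1,000 = 34.63 → 34.6.

34.6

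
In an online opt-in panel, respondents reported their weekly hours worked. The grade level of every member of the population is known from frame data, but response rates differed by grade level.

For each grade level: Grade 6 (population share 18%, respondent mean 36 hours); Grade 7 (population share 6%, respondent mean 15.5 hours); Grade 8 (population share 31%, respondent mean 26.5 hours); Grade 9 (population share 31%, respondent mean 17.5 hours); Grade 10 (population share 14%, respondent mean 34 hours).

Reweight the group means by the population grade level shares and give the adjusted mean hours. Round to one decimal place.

25.8

Reweight to the known grade level distribution:
  Grade 6: 0.18 × 36 = 6.48
  Grade 7: 0.06 × 15.5 = 0.93
  Grade 8: 0.31 × 26.5 = 8.215
  Grade 9: 0.31 × 17.5 = 5.425
  Grade 10: 0.14 × 34 = 4.76
Post-stratified estimate = 25.81 → 25.8.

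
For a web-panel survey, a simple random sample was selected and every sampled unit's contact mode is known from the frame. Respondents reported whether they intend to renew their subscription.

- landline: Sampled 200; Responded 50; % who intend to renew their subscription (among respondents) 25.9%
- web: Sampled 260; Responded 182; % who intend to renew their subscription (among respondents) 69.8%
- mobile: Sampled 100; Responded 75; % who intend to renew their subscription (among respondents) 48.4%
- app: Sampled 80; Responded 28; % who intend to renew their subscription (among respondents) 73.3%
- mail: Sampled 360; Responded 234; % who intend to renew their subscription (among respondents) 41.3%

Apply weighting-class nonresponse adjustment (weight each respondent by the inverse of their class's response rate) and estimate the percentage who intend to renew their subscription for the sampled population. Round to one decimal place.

48.9%

Class response rates: landline 50/200 = 25%, web 182/260 = 70%, mobile 75/100 = 75%, app 28/80 = 35%, mail 234/360 = 65%.
Each respondent's weight = sampled/responded in their class; summing within a class gives n_sampled, so:
  landline: 200 × 25.9 = 5180
  web: 260 × 69.8 = 18,148
  mobile: 100 × 48.4 = 4840
  app: 80 × 73.3 = 5864
  mail: 360 × 41.3 = 14868
Adjusted estimate = 48,900 / 1,000 = 48.9 → 48.9%.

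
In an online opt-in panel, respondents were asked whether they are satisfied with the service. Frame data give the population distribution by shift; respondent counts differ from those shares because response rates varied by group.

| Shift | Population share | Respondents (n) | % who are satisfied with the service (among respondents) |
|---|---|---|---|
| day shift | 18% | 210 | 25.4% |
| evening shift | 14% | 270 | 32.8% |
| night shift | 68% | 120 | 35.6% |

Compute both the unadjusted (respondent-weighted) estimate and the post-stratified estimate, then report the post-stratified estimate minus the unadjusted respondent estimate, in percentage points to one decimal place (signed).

Unadjusted (pooled respondent) estimate weights by respondent counts:
  (210/600)×25.4 + (270/600)×32.8 + (120/600)×35.6 = 30.77%
Reweighting by population shift shares:
  0.18×25.4 + 0.14×32.8 + 0.68×35.6 = 33.372%
Difference = 33.372 − 30.77 = 2.602 pp.

+2.6 percentage points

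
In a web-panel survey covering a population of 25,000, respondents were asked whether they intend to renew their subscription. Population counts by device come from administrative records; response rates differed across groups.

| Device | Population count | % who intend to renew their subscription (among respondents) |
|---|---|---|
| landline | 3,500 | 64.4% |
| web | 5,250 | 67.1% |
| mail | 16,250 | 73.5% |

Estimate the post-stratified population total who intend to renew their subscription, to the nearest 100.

17,700

Each cell contributes its population count × the respondent rate:
  landline: 3,500 × 64.4% = 2254
  web: 5,250 × 67.1% = 3522.75
  mail: 16,250 × 73.5% = 11943.8
Estimated total = 17720.5 → 17,700.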